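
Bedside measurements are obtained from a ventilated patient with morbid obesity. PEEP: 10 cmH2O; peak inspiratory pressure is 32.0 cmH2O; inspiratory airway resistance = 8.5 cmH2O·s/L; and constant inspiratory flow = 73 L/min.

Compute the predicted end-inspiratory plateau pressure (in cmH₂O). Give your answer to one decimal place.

Flow: 73 L/min ÷ 60 = 1.2167 L/s.
Pplat = PIP − Raw × flow = 32.0 − 8.5 × 1.2167 = 32.0 − 10.342 = 21.658 cmH2O.

21.7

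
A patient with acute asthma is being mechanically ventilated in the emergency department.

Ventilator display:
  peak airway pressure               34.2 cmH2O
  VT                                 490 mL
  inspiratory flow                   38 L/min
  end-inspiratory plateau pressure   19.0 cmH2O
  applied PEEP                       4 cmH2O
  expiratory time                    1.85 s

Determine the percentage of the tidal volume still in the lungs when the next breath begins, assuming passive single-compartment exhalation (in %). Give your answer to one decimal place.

9.4

Flow: 38 L/min ÷ 60 = 0.6333 L/s.
R = (PIP − Pplat)/V̇ = (34.2 − 19.0) / 0.6333 = 15.2/0.6333 = 24.001 cmH2O·s/L.
C = Vt/(Pplat − PEEP) = 490.0 / (19.0 − 4) = 490.0/15.0 = 32.667 mL/cmH2O.
τ = R × C = 24.001 × 0.03267 L/cmH2O = 0.7841 s.
Fraction remaining at end-expiration = e^(−Te/τ) = e^(−1.85/0.7841) = 0.09448 → 9.448%.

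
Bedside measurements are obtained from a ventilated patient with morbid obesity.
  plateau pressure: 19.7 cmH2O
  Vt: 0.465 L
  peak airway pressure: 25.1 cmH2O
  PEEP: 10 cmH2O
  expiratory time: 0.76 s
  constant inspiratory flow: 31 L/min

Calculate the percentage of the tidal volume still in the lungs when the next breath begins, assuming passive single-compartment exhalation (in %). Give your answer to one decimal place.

Flow: 31 L/min ÷ 60 = 0.5167 L/s.
R = (PIP − Pplat)/V̇ = (25.1 − 19.7) / 0.5167 = 5.4/0.5167 = 10.451 cmH2O·s/L.
C = Vt/(Pplat − PEEP) = 465.0 / (19.7 − 10) = 465.0/9.7 = 47.938 mL/cmH2O.
τ = R × C = 10.451 × 0.04794 L/cmH2O = 0.501 s.
Fraction remaining at end-expiration = e^(−Te/τ) = e^(−0.76/0.501) = 0.2194 → 21.94%.

21.9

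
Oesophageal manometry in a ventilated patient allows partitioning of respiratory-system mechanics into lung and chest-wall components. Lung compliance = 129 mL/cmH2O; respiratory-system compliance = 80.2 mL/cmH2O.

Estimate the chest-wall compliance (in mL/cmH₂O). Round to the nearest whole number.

212

1/Ccw = 1/Crs − 1/CL.
1/Ccw = 1/80.2 − 1/129 = 0.004717.
Ccw = 212.0 mL/cmH2O.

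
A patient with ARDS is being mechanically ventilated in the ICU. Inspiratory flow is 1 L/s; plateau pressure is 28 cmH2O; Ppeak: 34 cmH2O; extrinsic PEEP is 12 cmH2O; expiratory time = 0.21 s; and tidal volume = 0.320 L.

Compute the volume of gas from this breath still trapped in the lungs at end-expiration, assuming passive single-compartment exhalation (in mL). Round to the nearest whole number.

R = (PIP − Pplat)/V̇ = (34 − 28) / 1 = 6.0/1 = 6.0 cmH2O·s/L.
C = Vt/(Pplat − PEEP) = 320.0 / (28 − 12) = 320.0/16.0 = 20.0 mL/cmH2O.
τ = R × C = 6.0 × 0.02 L/cmH2O = 0.12 s.
Fraction remaining = e^(−Te/τ) = e^(−0.21/0.12) = 0.1738.
Trapped volume = 320.0 × 0.1738 = 55.616 mL.

56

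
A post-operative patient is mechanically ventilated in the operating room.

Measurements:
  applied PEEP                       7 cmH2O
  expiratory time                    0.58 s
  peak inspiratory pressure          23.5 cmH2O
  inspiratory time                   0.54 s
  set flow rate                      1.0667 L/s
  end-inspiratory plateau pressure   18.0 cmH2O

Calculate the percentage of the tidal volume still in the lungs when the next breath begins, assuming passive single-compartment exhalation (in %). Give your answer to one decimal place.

11.7

Vt = flow × Ti = 1.0667 L/s × 0.54 s × 1000 mL/L = 576.02 mL.
R = (PIP − Pplat)/V̇ = (23.5 − 18.0) / 1.0667 = 5.5/1.0667 = 5.156 cmH2O·s/L.
C = Vt/(Pplat − PEEP) = 576.02 / (18.0 − 7) = 576.02/11.0 = 52.365 mL/cmH2O.
τ = R × C = 5.156 × 0.05237 L/cmH2O = 0.27 s.
Fraction remaining at end-expiration = e^(−Te/τ) = e^(−0.58/0.27) = 0.1167 → 11.67%.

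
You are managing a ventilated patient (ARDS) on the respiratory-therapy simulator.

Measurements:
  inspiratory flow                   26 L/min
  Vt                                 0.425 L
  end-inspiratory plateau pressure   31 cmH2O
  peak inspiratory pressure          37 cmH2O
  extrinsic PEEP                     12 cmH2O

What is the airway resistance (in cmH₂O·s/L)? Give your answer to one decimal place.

Flow: 26 L/min ÷ 60 = 0.4333 L/s.
Raw = (PIP − Pplat) / flow = (37 − 31) / 0.4333 = 6.0 / 0.4333 = 13.847 cmH2O·s/L.

13.8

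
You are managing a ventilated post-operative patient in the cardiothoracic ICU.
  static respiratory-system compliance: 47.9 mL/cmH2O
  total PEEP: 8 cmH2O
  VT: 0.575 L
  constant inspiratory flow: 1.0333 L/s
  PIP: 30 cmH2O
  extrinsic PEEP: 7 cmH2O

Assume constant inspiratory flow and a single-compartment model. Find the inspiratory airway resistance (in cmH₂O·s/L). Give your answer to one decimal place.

9.7

Total PEEP = 8 cmH2O (set 7 + intrinsic 1); this is the baseline alveolar pressure.
Equation of motion (constant flow): PIP = Vt/C + R·V̇ + PEEP.
R·V̇ = PIP − Vt/C − PEEP = 30 − 575/47.9 − 8 = 30 − 12.004 − 8 = 9.996 cmH2O.
R = 9.996 / 1.0333 = 9.674 cmH2O·s/L.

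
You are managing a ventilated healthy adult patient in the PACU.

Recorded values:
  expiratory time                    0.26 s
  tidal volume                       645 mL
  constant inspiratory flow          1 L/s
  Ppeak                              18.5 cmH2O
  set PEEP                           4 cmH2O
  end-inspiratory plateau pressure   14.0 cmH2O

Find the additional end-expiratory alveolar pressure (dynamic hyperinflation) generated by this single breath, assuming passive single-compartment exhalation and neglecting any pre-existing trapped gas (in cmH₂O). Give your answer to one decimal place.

R = (PIP − Pplat)/V̇ = (18.5 − 14.0) / 1 = 4.5/1 = 4.5 cmH2O·s/L.
C = Vt/(Pplat − PEEP) = 645.0 / (14.0 − 4) = 645.0/10.0 = 64.5 mL/cmH2O.
τ = R × C = 4.5 × 0.0645 L/cmH2O = 0.2903 s.
Fraction remaining = e^(−Te/τ) = e^(−0.26/0.2903) = 0.4084; trapped volume = 645.0 × 0.4084 = 263.42 mL.
Additional alveolar pressure from trapping ≈ V_trapped / C = 263.42 / 64.5 = 4.084 cmH2O.

4.1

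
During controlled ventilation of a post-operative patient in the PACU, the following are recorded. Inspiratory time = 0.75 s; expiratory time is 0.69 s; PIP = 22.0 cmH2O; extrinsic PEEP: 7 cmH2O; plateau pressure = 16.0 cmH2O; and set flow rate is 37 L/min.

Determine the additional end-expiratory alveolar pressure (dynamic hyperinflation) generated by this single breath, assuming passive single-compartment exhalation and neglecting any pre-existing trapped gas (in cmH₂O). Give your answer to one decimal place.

Flow: 37 L/min ÷ 60 = 0.6167 L/s.
Vt = flow × Ti = 0.6167 L/s × 0.75 s × 1000 mL/L = 462.53 mL.
R = (PIP − Pplat)/V̇ = (22.0 − 16.0) / 0.6167 = 6.0/0.6167 = 9.729 cmH2O·s/L.
C = Vt/(Pplat − PEEP) = 462.53 / (16.0 − 7) = 462.53/9.0 = 51.392 mL/cmH2O.
τ = R × C = 9.729 × 0.05139 L/cmH2O = 0.5 s.
Fraction remaining = e^(−Te/τ) = e^(−0.69/0.5) = 0.2516; trapped volume = 462.53 × 0.2516 = 116.37 mL.
Additional alveolar pressure from trapping ≈ V_trapped / C = 116.37 / 51.392 = 2.264 cmH2O.

2.3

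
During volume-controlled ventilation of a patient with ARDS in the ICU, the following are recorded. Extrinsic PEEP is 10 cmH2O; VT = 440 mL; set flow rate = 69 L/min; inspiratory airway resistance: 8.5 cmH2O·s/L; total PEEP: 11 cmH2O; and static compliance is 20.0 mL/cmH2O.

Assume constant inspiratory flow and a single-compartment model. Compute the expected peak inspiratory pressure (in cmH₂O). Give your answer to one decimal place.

42.8

Flow: 69 L/min ÷ 60 = 1.15 L/s.
Total PEEP = 11 cmH2O (set 10 + intrinsic 1); this is the baseline alveolar pressure.
Equation of motion (constant flow): PIP = Vt/C + R·V̇ + PEEP.
PIP = 440/20.0 + 8.5×1.15 + 11 = 22.0 + 9.775 + 11 = 42.775 cmH2O.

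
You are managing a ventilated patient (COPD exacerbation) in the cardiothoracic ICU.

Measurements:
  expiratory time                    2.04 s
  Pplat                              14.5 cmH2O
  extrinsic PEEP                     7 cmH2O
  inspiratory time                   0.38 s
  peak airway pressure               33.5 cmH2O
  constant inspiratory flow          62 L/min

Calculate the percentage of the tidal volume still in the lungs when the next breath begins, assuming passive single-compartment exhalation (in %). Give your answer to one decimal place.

12.0

Flow: 62 L/min ÷ 60 = 1.0333 L/s.
Vt = flow × Ti = 1.0333 L/s × 0.38 s × 1000 mL/L = 392.65 mL.
R = (PIP − Pplat)/V̇ = (33.5 − 14.5) / 1.0333 = 19.0/1.0333 = 18.388 cmH2O·s/L.
C = Vt/(Pplat − PEEP) = 392.65 / (14.5 − 7) = 392.65/7.5 = 52.353 mL/cmH2O.
τ = R × C = 18.388 × 0.05235 L/cmH2O = 0.9626 s.
Fraction remaining at end-expiration = e^(−Te/τ) = e^(−2.04/0.9626) = 0.1201 → 12.01%.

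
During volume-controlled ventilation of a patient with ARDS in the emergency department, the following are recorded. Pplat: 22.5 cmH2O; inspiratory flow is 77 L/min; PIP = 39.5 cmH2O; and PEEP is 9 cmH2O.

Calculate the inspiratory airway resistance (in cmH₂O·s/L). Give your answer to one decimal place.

Flow: 77 L/min ÷ 60 = 1.2833 L/s.
Raw = (PIP − Pplat) / flow = (39.5 − 22.5) / 1.2833 = 17.0 / 1.2833 = 13.247 cmH2O·s/L.

13.2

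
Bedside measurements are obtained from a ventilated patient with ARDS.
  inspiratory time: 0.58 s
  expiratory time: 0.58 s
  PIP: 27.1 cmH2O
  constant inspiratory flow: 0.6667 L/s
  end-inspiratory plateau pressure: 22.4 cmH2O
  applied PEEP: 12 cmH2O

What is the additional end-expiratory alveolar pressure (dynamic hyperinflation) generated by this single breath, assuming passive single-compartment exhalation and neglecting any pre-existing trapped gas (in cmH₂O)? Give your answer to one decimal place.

Vt = flow × Ti = 0.6667 L/s × 0.58 s × 1000 mL/L = 386.69 mL.
R = (PIP − Pplat)/V̇ = (27.1 − 22.4) / 0.6667 = 4.7/0.6667 = 7.05 cmH2O·s/L.
C = Vt/(Pplat − PEEP) = 386.69 / (22.4 − 12) = 386.69/10.4 = 37.182 mL/cmH2O.
τ = R × C = 7.05 × 0.03718 L/cmH2O = 0.2621 s.
Fraction remaining = e^(−Te/τ) = e^(−0.58/0.2621) = 0.1094; trapped volume = 386.69 × 0.1094 = 42.304 mL.
Additional alveolar pressure from trapping ≈ V_trapped / C = 42.304 / 37.182 = 1.138 cmH2O.

1.1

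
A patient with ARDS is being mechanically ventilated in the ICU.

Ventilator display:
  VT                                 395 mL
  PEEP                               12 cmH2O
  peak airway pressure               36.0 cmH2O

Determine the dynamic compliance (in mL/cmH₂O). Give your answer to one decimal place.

Dynamic compliance = Vt / (PIP − PEEP) = 395 / (36.0 − 12) = 395 / 24.0 = 16.458 mL/cmH2O.

16.5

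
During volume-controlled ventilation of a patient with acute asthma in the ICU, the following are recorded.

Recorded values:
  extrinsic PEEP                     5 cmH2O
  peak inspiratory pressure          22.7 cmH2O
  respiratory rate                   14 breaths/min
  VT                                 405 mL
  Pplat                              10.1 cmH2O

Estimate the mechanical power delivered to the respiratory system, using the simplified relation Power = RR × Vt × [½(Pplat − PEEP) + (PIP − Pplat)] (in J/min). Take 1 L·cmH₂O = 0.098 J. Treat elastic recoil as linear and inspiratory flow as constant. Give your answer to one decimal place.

Per-breath work = Vt × [½(Pplat−PEEP) + (PIP−Pplat)] = 0.405 × [0.5×5.1 + 12.6] = 0.405 × 15.15 = 6.136 L·cmH2O.
Power = 14 × 6.136 = 85.904 L·cmH2O/min.
× 0.098 J/(L·cmH2O) → 8.419 J/min.

8.4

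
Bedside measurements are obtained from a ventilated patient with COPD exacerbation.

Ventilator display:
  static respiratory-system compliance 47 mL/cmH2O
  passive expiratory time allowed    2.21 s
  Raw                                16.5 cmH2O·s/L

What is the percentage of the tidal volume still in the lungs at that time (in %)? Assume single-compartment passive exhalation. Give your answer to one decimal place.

5.8

τ = R × C = 16.5 × 47 mL/cmH2O = 16.5 × 0.047 L/cmH2O = 0.7755 s.
Passive exhalation: V(t)/V₀ = e^(−t/τ) = e^(−2.21/0.7755) = 0.05786.
Fraction remaining = 0.05786 → 5.786%.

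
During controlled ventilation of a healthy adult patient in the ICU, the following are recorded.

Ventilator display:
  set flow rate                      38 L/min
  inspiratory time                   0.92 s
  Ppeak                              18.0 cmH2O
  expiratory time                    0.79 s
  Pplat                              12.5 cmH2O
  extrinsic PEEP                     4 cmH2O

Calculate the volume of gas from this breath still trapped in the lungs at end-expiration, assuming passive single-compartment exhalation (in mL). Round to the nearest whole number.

Flow: 38 L/min ÷ 60 = 0.6333 L/s.
Vt = flow × Ti = 0.6333 L/s × 0.92 s × 1000 mL/L = 582.64 mL.
R = (PIP − Pplat)/V̇ = (18.0 − 12.5) / 0.6333 = 5.5/0.6333 = 8.685 cmH2O·s/L.
C = Vt/(Pplat − PEEP) = 582.64 / (12.5 − 4) = 582.64/8.5 = 68.546 mL/cmH2O.
τ = R × C = 8.685 × 0.06855 L/cmH2O = 0.5954 s.
Fraction remaining = e^(−Te/τ) = e^(−0.79/0.5954) = 0.2653.
Trapped volume = 582.64 × 0.2653 = 154.57 mL.

155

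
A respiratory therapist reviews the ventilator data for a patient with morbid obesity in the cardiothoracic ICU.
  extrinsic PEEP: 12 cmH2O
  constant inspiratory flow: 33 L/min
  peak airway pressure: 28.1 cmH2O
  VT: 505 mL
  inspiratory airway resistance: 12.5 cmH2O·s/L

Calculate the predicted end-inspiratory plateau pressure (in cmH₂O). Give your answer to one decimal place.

21.2

Flow: 33 L/min ÷ 60 = 0.55 L/s.
Pplat = PIP − Raw × flow = 28.1 − 12.5 × 0.55 = 28.1 − 6.875 = 21.225 cmH2O.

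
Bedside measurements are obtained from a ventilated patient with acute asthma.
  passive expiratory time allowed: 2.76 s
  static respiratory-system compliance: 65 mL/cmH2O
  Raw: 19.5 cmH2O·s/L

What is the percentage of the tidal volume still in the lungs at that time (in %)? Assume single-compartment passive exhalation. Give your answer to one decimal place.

τ = R × C = 19.5 × 65 mL/cmH2O = 19.5 × 0.065 L/cmH2O = 1.268 s.
Passive exhalation: V(t)/V₀ = e^(−t/τ) = e^(−2.76/1.268) = 0.1134.
Fraction remaining = 0.1134 → 11.34%.

11.3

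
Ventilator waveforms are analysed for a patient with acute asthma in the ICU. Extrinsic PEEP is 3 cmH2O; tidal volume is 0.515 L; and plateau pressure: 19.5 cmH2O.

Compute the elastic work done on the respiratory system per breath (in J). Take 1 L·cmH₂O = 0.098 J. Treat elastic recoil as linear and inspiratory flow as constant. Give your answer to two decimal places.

Elastic work ≈ ½ × (Pplat − PEEP) × Vt = 0.5 × (19.5 − 3) × 0.515 L = 0.5 × 16.5 × 0.515 = 4.249 L·cmH2O.
× 0.098 J/(L·cmH2O) → 0.4164 J.

0.42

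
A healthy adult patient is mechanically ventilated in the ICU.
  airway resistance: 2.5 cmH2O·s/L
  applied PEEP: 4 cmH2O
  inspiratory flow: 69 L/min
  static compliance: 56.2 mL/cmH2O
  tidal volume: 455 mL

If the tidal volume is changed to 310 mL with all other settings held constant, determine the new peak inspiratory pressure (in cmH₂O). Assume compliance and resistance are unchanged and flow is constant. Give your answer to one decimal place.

12.4

Flow: 69 L/min ÷ 60 = 1.15 L/s.
PIP = Vt/C + R·V̇ + PEEP (constant-flow equation of motion).
Only the elastic term changes: ΔPIP = ΔVt / C = (310 − 455) / 56.2 = -2.58 cmH2O.
Original PIP = 455/56.2 + 2.5×1.15 + 4 = 14.971 cmH2O; new PIP = 14.971 + (-2.58) = 12.391 cmH2O.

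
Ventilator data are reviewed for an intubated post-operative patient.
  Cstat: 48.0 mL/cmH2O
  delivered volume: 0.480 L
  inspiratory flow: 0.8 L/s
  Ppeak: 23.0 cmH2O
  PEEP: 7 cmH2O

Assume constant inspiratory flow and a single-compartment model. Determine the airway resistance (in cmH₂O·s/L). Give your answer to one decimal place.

7.5

Equation of motion (constant flow): PIP = Vt/C + R·V̇ + PEEP.
R·V̇ = PIP − Vt/C − PEEP = 23.0 − 480/48.0 − 7 = 23.0 − 10.0 − 7 = 6.0 cmH2O.
R = 6.0 / 0.8 = 7.5 cmH2O·s/L.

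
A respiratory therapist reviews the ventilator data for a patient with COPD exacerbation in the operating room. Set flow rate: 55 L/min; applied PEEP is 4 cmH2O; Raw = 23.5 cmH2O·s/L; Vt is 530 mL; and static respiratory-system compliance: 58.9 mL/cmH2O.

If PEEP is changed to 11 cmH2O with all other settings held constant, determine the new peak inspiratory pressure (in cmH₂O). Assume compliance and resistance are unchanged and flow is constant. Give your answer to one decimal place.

Flow: 55 L/min ÷ 60 = 0.9167 L/s.
PIP = Vt/C + R·V̇ + PEEP (constant-flow equation of motion).
Only the baseline term changes: ΔPIP = ΔPEEP = 11 − 4 = 7.0 cmH2O.
Original PIP = 530/58.9 + 23.5×0.9167 + 4 = 34.541 cmH2O; new PIP = 34.541 + (7.0) = 41.541 cmH2O.

41.5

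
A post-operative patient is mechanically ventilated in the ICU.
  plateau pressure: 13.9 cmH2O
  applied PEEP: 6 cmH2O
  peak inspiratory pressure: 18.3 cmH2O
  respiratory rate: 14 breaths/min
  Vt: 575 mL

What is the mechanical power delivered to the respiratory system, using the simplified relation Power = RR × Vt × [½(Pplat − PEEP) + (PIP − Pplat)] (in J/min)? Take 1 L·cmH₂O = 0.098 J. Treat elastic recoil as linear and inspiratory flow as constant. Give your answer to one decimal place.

Per-breath work = Vt × [½(Pplat−PEEP) + (PIP−Pplat)] = 0.575 × [0.5×7.9 + 4.4] = 0.575 × 8.35 = 4.801 L·cmH2O.
Power = 14 × 4.801 = 67.214 L·cmH2O/min.
× 0.098 J/(L·cmH2O) → 6.587 J/min.

6.6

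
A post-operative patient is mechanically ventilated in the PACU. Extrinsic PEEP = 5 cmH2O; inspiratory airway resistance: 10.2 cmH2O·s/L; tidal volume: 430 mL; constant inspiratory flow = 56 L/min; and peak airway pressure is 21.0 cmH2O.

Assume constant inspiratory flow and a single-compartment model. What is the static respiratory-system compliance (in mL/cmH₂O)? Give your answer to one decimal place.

66.4

Flow: 56 L/min ÷ 60 = 0.9333 L/s.
Equation of motion (constant flow): PIP = Vt/C + R·V̇ + PEEP.
Vt/C = PIP − R·V̇ − PEEP = 21.0 − 10.2×0.9333 − 5 = 21.0 − 9.52 − 5 = 6.48 cmH2O.
C = Vt / 6.48 = 430 / 6.48 = 66.358 mL/cmH2O.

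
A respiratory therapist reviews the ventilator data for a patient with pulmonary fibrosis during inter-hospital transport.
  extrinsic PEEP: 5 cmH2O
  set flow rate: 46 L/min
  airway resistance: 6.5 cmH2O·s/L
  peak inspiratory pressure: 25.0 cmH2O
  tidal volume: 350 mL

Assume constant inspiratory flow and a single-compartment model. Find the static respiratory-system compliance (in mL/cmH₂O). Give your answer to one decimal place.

23.3

Flow: 46 L/min ÷ 60 = 0.7667 L/s.
Equation of motion (constant flow): PIP = Vt/C + R·V̇ + PEEP.
Vt/C = PIP − R·V̇ − PEEP = 25.0 − 6.5×0.7667 − 5 = 25.0 − 4.984 − 5 = 15.016 cmH2O.
C = Vt / 15.016 = 350 / 15.016 = 23.308 mL/cmH2O.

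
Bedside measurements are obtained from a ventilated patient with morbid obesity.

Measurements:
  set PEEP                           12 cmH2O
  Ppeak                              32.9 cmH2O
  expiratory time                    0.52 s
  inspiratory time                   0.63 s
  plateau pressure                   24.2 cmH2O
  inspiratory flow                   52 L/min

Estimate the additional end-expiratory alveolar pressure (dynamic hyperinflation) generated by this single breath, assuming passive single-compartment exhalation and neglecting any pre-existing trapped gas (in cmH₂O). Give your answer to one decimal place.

Flow: 52 L/min ÷ 60 = 0.8667 L/s.
Vt = flow × Ti = 0.8667 L/s × 0.63 s × 1000 mL/L = 546.02 mL.
R = (PIP − Pplat)/V̇ = (32.9 − 24.2) / 0.8667 = 8.7/0.8667 = 10.038 cmH2O·s/L.
C = Vt/(Pplat − PEEP) = 546.02 / (24.2 − 12) = 546.02/12.2 = 44.756 mL/cmH2O.
τ = R × C = 10.038 × 0.04476 L/cmH2O = 0.4493 s.
Fraction remaining = e^(−Te/τ) = e^(−0.52/0.4493) = 0.3143; trapped volume = 546.02 × 0.3143 = 171.61 mL.
Additional alveolar pressure from trapping ≈ V_trapped / C = 171.61 / 44.756 = 3.834 cmH2O.

3.8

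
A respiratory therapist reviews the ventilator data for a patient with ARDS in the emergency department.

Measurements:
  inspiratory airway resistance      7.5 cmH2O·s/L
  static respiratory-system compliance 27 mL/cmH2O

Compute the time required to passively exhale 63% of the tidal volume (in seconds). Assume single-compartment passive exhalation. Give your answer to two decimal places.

τ = R × C = 7.5 × 27 mL/cmH2O = 7.5 × 0.027 L/cmH2O = 0.2025 s.
Exhaled fraction f = 1 − e^(−t/τ) → t = −τ·ln(1 − f) = −0.2025·ln(0.37) = 0.2013 s.

0.20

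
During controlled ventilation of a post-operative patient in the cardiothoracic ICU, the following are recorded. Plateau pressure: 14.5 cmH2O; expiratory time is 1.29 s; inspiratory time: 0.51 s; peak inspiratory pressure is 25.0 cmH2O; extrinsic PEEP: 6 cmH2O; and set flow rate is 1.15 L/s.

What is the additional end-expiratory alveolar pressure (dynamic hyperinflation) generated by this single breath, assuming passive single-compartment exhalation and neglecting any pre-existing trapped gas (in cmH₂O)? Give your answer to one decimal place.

1.1

Vt = flow × Ti = 1.15 L/s × 0.51 s × 1000 mL/L = 586.5 mL.
R = (PIP − Pplat)/V̇ = (25.0 − 14.5) / 1.15 = 10.5/1.15 = 9.13 cmH2O·s/L.
C = Vt/(Pplat − PEEP) = 586.5 / (14.5 − 6) = 586.5/8.5 = 69.0 mL/cmH2O.
τ = R × C = 9.13 × 0.069 L/cmH2O = 0.63 s.
Fraction remaining = e^(−Te/τ) = e^(−1.29/0.63) = 0.129; trapped volume = 586.5 × 0.129 = 75.659 mL.
Additional alveolar pressure from trapping ≈ V_trapped / C = 75.659 / 69.0 = 1.097 cmH2O.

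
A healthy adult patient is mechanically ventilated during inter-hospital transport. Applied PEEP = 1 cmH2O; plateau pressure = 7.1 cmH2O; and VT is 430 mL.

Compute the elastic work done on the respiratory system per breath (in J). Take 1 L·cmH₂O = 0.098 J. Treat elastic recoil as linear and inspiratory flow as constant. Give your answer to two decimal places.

Elastic work ≈ ½ × (Pplat − PEEP) × Vt = 0.5 × (7.1 − 1) × 0.430 L = 0.5 × 6.1 × 0.430 = 1.312 L·cmH2O.
× 0.098 J/(L·cmH2O) → 0.1286 J.

0.13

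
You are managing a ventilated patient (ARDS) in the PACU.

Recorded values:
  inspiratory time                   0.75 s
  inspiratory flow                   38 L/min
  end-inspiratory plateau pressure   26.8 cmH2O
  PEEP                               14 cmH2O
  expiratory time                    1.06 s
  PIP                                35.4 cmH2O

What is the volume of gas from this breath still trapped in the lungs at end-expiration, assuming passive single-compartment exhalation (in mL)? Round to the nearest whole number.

58

Flow: 38 L/min ÷ 60 = 0.6333 L/s.
Vt = flow × Ti = 0.6333 L/s × 0.75 s × 1000 mL/L = 474.98 mL.
R = (PIP − Pplat)/V̇ = (35.4 − 26.8) / 0.6333 = 8.6/0.6333 = 13.58 cmH2O·s/L.
C = Vt/(Pplat − PEEP) = 474.98 / (26.8 − 14) = 474.98/12.8 = 37.108 mL/cmH2O.
τ = R × C = 13.58 × 0.03711 L/cmH2O = 0.504 s.
Fraction remaining = e^(−Te/τ) = e^(−1.06/0.504) = 0.1221.
Trapped volume = 474.98 × 0.1221 = 57.995 mL.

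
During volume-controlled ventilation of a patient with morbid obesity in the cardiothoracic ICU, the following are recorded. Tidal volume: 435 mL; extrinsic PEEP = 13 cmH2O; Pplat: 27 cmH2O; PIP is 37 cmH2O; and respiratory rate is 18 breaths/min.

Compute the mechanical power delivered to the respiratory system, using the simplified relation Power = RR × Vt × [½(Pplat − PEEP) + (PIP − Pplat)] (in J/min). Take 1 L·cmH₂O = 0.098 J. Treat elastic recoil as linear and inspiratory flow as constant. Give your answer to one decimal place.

13.0

Per-breath work = Vt × [½(Pplat−PEEP) + (PIP−Pplat)] = 0.435 × [0.5×14.0 + 10.0] = 0.435 × 17.0 = 7.395 L·cmH2O.
Power = 18 × 7.395 = 133.11 L·cmH2O/min.
× 0.098 J/(L·cmH2O) → 13.045 J/min.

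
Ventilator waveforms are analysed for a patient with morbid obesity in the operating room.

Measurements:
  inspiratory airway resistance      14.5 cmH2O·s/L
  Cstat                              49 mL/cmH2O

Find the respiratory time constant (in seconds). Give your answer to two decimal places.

0.71

τ = R × C = 14.5 × 49 mL/cmH2O = 14.5 × 0.049 L/cmH2O = 0.7105 s.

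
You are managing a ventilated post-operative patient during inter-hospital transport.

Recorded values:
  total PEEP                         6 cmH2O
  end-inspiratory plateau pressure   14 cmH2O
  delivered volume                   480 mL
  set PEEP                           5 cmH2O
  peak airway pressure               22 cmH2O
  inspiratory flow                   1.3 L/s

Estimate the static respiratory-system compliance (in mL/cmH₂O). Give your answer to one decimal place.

60.0

End-expiratory occlusion gives total PEEP = 6 cmH2O (intrinsic PEEP = 6 − 5 = 1). Use total PEEP for the elastic gradient.
Cstat = Vt / (Pplat − PEEPtotal) = 480 / (14 − 6) = 480 / 8.0 = 60.0 mL/cmH2O.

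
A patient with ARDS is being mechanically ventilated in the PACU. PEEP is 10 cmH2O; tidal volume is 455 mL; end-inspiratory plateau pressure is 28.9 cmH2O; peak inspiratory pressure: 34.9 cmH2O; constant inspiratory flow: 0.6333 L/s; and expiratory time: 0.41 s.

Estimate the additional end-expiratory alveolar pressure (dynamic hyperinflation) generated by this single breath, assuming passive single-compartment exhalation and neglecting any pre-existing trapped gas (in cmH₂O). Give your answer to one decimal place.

3.1

R = (PIP − Pplat)/V̇ = (34.9 − 28.9) / 0.6333 = 6.0/0.6333 = 9.474 cmH2O·s/L.
C = Vt/(Pplat − PEEP) = 455.0 / (28.9 − 10) = 455.0/18.9 = 24.074 mL/cmH2O.
τ = R × C = 9.474 × 0.02407 L/cmH2O = 0.228 s.
Fraction remaining = e^(−Te/τ) = e^(−0.41/0.228) = 0.1656; trapped volume = 455.0 × 0.1656 = 75.348 mL.
Additional alveolar pressure from trapping ≈ V_trapped / C = 75.348 / 24.074 = 3.13 cmH2O.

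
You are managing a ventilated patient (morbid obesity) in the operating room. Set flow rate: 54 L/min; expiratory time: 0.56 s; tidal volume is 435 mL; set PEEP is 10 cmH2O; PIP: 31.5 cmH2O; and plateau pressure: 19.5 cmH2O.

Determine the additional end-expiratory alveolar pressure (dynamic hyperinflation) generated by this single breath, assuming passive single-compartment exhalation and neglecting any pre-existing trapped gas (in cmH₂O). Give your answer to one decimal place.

Flow: 54 L/min ÷ 60 = 0.9 L/s.
R = (PIP − Pplat)/V̇ = (31.5 − 19.5) / 0.9 = 12.0/0.9 = 13.333 cmH2O·s/L.
C = Vt/(Pplat − PEEP) = 435.0 / (19.5 − 10) = 435.0/9.5 = 45.789 mL/cmH2O.
τ = R × C = 13.333 × 0.04579 L/cmH2O = 0.6105 s.
Fraction remaining = e^(−Te/τ) = e^(−0.56/0.6105) = 0.3996; trapped volume = 435.0 × 0.3996 = 173.83 mL.
Additional alveolar pressure from trapping ≈ V_trapped / C = 173.83 / 45.789 = 3.796 cmH2O.

3.8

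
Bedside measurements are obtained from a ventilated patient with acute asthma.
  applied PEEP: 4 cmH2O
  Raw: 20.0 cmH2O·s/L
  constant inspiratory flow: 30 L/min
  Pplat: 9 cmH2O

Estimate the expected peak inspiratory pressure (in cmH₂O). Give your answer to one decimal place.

Flow: 30 L/min ÷ 60 = 0.5 L/s.
PIP = Pplat + Raw × flow = 9 + 20.0 × 0.5 = 9 + 10.0 = 19.0 cmH2O.

19.0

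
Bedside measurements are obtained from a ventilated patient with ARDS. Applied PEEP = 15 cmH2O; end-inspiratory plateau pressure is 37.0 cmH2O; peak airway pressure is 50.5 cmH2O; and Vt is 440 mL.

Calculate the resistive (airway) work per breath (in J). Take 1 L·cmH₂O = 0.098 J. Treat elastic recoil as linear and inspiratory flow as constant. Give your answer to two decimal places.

0.58

With constant inspiratory flow the resistive pressure is constant at PIP − Pplat = 50.5 − 37.0 = 13.5 cmH2O, so resistive work = 13.5 × 0.440 = 5.94 L·cmH2O.
× 0.098 J/(L·cmH2O) → 0.5821 J.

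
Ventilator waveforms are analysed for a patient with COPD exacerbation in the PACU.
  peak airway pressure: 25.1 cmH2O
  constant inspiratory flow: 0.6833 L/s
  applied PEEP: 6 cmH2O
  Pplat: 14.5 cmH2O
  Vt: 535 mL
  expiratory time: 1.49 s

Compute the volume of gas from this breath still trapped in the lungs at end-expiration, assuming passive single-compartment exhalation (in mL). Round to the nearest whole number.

R = (PIP − Pplat)/V̇ = (25.1 − 14.5) / 0.6833 = 10.6/0.6833 = 15.513 cmH2O·s/L.
C = Vt/(Pplat − PEEP) = 535.0 / (14.5 − 6) = 535.0/8.5 = 62.941 mL/cmH2O.
τ = R × C = 15.513 × 0.06294 L/cmH2O = 0.9764 s.
Fraction remaining = e^(−Te/τ) = e^(−1.49/0.9764) = 0.2174.
Trapped volume = 535.0 × 0.2174 = 116.31 mL.

116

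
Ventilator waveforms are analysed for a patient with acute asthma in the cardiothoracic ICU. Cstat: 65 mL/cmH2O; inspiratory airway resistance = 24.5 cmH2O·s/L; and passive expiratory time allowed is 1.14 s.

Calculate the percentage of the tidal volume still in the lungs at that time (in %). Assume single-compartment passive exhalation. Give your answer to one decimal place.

τ = R × C = 24.5 × 65 mL/cmH2O = 24.5 × 0.065 L/cmH2O = 1.593 s.
Passive exhalation: V(t)/V₀ = e^(−t/τ) = e^(−1.14/1.593) = 0.4889.
Fraction remaining = 0.4889 → 48.89%.

48.9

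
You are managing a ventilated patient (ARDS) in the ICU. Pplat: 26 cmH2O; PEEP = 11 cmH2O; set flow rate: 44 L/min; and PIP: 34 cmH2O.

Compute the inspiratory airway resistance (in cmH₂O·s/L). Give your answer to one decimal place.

Flow: 44 L/min ÷ 60 = 0.7333 L/s.
Raw = (PIP − Pplat) / flow = (34 − 26) / 0.7333 = 8.0 / 0.7333 = 10.91 cmH2O·s/L.

10.9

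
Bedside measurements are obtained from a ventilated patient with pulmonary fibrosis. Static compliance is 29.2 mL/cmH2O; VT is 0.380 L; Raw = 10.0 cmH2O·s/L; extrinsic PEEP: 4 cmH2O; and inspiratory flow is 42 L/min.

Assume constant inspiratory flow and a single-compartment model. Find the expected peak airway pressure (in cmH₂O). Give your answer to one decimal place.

Flow: 42 L/min ÷ 60 = 0.7 L/s.
Equation of motion (constant flow): PIP = Vt/C + R·V̇ + PEEP.
PIP = 380/29.2 + 10.0×0.7 + 4 = 13.014 + 7.0 + 4 = 24.014 cmH2O.

24.0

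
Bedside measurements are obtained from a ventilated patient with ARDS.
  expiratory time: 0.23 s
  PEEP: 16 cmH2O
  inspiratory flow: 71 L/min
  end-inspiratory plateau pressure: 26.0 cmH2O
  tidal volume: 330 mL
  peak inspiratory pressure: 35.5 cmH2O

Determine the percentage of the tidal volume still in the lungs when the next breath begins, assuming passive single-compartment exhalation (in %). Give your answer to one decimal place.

Flow: 71 L/min ÷ 60 = 1.1833 L/s.
R = (PIP − Pplat)/V̇ = (35.5 − 26.0) / 1.1833 = 9.5/1.1833 = 8.028 cmH2O·s/L.
C = Vt/(Pplat − PEEP) = 330.0 / (26.0 − 16) = 330.0/10.0 = 33.0 mL/cmH2O.
τ = R × C = 8.028 × 0.033 L/cmH2O = 0.2649 s.
Fraction remaining at end-expiration = e^(−Te/τ) = e^(−0.23/0.2649) = 0.4197 → 41.97%.

42.0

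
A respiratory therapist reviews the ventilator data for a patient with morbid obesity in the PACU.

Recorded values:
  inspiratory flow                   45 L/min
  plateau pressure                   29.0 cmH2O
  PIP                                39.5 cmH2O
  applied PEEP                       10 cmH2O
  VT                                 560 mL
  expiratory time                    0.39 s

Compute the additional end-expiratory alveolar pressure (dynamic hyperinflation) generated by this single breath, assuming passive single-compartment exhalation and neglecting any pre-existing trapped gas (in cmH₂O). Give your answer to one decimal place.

Flow: 45 L/min ÷ 60 = 0.75 L/s.
R = (PIP − Pplat)/V̇ = (39.5 − 29.0) / 0.75 = 10.5/0.75 = 14.0 cmH2O·s/L.
C = Vt/(Pplat − PEEP) = 560.0 / (29.0 − 10) = 560.0/19.0 = 29.474 mL/cmH2O.
τ = R × C = 14.0 × 0.02947 L/cmH2O = 0.4126 s.
Fraction remaining = e^(−Te/τ) = e^(−0.39/0.4126) = 0.3886; trapped volume = 560.0 × 0.3886 = 217.62 mL.
Additional alveolar pressure from trapping ≈ V_trapped / C = 217.62 / 29.474 = 7.383 cmH2O.

7.4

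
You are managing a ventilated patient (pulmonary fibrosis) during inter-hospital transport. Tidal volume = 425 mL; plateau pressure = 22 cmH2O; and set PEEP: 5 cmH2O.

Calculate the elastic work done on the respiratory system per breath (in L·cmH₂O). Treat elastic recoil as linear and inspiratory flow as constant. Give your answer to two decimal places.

3.61

Elastic work ≈ ½ × (Pplat − PEEP) × Vt = 0.5 × (22 − 5) × 0.425 L = 0.5 × 17.0 × 0.425 = 3.613 L·cmH2O.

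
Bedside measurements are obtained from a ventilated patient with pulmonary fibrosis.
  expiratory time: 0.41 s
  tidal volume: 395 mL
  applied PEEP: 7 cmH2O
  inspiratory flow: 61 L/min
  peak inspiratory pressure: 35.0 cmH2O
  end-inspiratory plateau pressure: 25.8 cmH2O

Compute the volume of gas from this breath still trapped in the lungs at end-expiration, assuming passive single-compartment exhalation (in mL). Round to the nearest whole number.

Flow: 61 L/min ÷ 60 = 1.0167 L/s.
R = (PIP − Pplat)/V̇ = (35.0 − 25.8) / 1.0167 = 9.2/1.0167 = 9.049 cmH2O·s/L.
C = Vt/(Pplat − PEEP) = 395.0 / (25.8 − 7) = 395.0/18.8 = 21.011 mL/cmH2O.
τ = R × C = 9.049 × 0.02101 L/cmH2O = 0.1901 s.
Fraction remaining = e^(−Te/τ) = e^(−0.41/0.1901) = 0.1157.
Trapped volume = 395.0 × 0.1157 = 45.702 mL.

46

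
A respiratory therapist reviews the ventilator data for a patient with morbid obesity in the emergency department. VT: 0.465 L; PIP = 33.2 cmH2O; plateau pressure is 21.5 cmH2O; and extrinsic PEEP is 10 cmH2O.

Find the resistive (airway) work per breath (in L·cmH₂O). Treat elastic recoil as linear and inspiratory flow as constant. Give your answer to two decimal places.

With constant inspiratory flow the resistive pressure is constant at PIP − Pplat = 33.2 − 21.5 = 11.7 cmH2O, so resistive work = 11.7 × 0.465 = 5.441 L·cmH2O.

5.44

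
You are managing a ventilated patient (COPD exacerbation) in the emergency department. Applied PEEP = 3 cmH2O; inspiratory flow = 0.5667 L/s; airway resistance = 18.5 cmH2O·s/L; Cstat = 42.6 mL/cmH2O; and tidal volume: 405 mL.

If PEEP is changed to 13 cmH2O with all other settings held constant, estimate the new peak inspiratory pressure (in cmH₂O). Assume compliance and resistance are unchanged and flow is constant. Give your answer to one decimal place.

33.0

PIP = Vt/C + R·V̇ + PEEP (constant-flow equation of motion).
Only the baseline term changes: ΔPIP = ΔPEEP = 13 − 3 = 10.0 cmH2O.
Original PIP = 405/42.6 + 18.5×0.5667 + 3 = 22.991 cmH2O; new PIP = 22.991 + (10.0) = 32.991 cmH2O.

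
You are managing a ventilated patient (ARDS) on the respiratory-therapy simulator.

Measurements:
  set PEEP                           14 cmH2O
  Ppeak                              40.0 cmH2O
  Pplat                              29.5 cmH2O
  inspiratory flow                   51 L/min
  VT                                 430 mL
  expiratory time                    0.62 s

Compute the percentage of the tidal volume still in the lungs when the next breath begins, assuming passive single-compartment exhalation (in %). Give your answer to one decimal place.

16.4

Flow: 51 L/min ÷ 60 = 0.85 L/s.
R = (PIP − Pplat)/V̇ = (40.0 − 29.5) / 0.85 = 10.5/0.85 = 12.353 cmH2O·s/L.
C = Vt/(Pplat − PEEP) = 430.0 / (29.5 − 14) = 430.0/15.5 = 27.742 mL/cmH2O.
τ = R × C = 12.353 × 0.02774 L/cmH2O = 0.3427 s.
Fraction remaining at end-expiration = e^(−Te/τ) = e^(−0.62/0.3427) = 0.1638 → 16.38%.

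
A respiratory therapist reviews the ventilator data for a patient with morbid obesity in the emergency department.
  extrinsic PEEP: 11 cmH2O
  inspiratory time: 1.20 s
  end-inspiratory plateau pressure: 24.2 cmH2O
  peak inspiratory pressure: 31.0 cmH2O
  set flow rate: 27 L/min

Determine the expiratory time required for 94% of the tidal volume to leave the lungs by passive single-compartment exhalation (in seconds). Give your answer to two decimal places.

1.74

Flow: 27 L/min ÷ 60 = 0.45 L/s.
Vt = flow × Ti = 0.45 L/s × 1.20 s × 1000 mL/L = 540.0 mL.
R = (PIP − Pplat)/V̇ = (31.0 − 24.2) / 0.45 = 6.8/0.45 = 15.111 cmH2O·s/L.
C = Vt/(Pplat − PEEP) = 540.0 / (24.2 − 11) = 540.0/13.2 = 40.909 mL/cmH2O.
τ = R × C = 15.111 × 0.04091 L/cmH2O = 0.6182 s.
t = −τ·ln(1 − 0.94) = −0.6182·ln(0.06) = 1.739 s.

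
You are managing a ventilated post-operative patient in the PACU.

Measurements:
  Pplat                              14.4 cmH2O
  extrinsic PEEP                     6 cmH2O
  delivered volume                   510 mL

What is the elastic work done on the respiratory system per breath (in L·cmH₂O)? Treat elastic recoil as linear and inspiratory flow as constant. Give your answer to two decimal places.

Elastic work ≈ ½ × (Pplat − PEEP) × Vt = 0.5 × (14.4 − 6) × 0.510 L = 0.5 × 8.4 × 0.510 = 2.142 L·cmH2O.

2.14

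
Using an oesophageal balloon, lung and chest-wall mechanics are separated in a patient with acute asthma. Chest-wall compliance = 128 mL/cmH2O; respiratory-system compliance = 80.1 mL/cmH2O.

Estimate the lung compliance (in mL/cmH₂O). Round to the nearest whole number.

1/CL = 1/Crs − 1/Ccw.
1/CL = 1/80.1 − 1/128 = 0.004672.
CL = 214.04 mL/cmH2O.

214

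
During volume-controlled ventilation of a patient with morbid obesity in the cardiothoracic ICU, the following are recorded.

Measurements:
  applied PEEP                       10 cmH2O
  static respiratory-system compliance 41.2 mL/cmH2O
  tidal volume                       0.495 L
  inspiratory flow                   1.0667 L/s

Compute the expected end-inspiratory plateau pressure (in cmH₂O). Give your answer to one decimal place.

22.0

Pplat = PEEP + Vt / Cstat = 10 + 495 / 41.2 = 10 + 12.015 = 22.015 cmH2O.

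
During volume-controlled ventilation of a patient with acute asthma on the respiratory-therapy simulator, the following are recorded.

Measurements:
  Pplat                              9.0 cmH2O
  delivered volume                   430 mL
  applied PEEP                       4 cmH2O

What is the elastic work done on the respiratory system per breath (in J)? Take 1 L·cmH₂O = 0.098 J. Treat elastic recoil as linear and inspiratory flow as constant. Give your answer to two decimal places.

Elastic work ≈ ½ × (Pplat − PEEP) × Vt = 0.5 × (9.0 − 4) × 0.430 L = 0.5 × 5.0 × 0.430 = 1.075 L·cmH2O.
× 0.098 J/(L·cmH2O) → 0.1054 J.

0.11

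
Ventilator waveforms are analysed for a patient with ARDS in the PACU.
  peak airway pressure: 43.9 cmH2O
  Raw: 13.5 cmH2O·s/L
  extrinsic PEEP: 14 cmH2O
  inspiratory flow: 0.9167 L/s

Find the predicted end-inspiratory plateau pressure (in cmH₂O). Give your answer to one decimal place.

31.5

Pplat = PIP − Raw × flow = 43.9 − 13.5 × 0.9167 = 43.9 − 12.375 = 31.525 cmH2O.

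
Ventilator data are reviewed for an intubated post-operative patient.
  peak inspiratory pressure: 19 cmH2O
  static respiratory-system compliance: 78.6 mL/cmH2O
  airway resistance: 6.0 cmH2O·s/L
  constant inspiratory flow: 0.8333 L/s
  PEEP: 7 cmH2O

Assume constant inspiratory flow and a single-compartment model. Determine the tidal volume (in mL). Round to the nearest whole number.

Equation of motion (constant flow): PIP = Vt/C + R·V̇ + PEEP.
Vt/C = PIP − R·V̇ − PEEP = 19 − 5.0 − 7 = 7.0 cmH2O.
Vt = C × 7.0 = 78.6 × 7.0 = 550.2 mL.

550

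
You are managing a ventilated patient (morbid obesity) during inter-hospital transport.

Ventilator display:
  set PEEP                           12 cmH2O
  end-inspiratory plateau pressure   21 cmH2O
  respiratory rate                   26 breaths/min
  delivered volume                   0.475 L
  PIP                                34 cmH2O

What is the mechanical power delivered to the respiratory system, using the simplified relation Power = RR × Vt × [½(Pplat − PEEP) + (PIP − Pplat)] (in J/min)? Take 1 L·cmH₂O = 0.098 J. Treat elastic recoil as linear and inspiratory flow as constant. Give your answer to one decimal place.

21.2

Per-breath work = Vt × [½(Pplat−PEEP) + (PIP−Pplat)] = 0.475 × [0.5×9.0 + 13.0] = 0.475 × 17.5 = 8.313 L·cmH2O.
Power = 26 × 8.313 = 216.14 L·cmH2O/min.
× 0.098 J/(L·cmH2O) → 21.182 J/min.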